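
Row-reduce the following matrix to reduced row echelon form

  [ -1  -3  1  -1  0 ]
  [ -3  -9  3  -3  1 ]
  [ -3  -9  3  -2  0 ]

r1 → -1·r1
  [  1   3  -1   1  0 ]
  [ -3  -9   3  -3  1 ]
  [ -3  -9   3  -2  0 ]
r2 → r2 + 3·r1
  [  1   3  -1   1  0 ]
  [  0   0   0   0  1 ]
  [ -3  -9   3  -2  0 ]
r3 → r3 + 3·r1
  [ 1  3  -1  1  0 ]
  [ 0  0   0  0  1 ]
  [ 0  0   0  1  0 ]
r2 ↔ r3
  [ 1  3  -1  1  0 ]
  [ 0  0   0  1  0 ]
  [ 0  0   0  0  1 ]
r1 → r1 − r2
  [ 1  3  -1  0  0 ]
  [ 0  0   0  1  0 ]
  [ 0  0   0  0  1 ]

[[1, 3, -1, 0, 0], [0, 0, 0, 1, 0], [0, 0, 0, 0, 1]]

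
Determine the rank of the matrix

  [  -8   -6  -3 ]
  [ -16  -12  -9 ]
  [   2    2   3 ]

rank = 3

R1 -> -1/8·R1
  [   1  3/4  3/8 ]
  [ -16  -12   -9 ]
  [   2    2    3 ]
R2 -> R2 + 16·R1
  [ 1  3/4  3/8 ]
  [ 0    0   -3 ]
  [ 2    2    3 ]
R3 -> R3 − 2·R1
  [ 1  3/4  3/8 ]
  [ 0    0   -3 ]
  [ 0  1/2  9/4 ]
R2 <=> R3
  [ 1  3/4  3/8 ]
  [ 0  1/2  9/4 ]
  [ 0    0   -3 ]
R2 -> 2·R2
  [ 1  3/4  3/8 ]
  [ 0    1  9/2 ]
  [ 0    0   -3 ]
R3 -> -1/3·R3
  [ 1  3/4  3/8 ]
  [ 0    1  9/2 ]
  [ 0    0    1 ]
R2 -> R2 − 9/2·R3
  [ 1  3/4  3/8 ]
  [ 0    1    0 ]
  [ 0    0    1 ]
R1 -> R1 − 3/8·R3
  [ 1  3/4  0 ]
  [ 0    1  0 ]
  [ 0    0  1 ]
R1 -> R1 − 3/4·R2
  [ 1  0  0 ]
  [ 0  1  0 ]
  [ 0  0  1 ]
The reduced form has 3 nonzero rows.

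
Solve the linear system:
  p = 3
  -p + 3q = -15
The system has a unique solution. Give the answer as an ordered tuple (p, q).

(3, -4)

Form the augmented matrix and row-reduce:
  [  1  0  |    3 ]
  [ -1  3  |  -15 ]
R2 ← R2 + R1
  [ 1  0  |    3 ]
  [ 0  3  |  -12 ]
R2 ← 1/3·R2
  [ 1  0  |   3 ]
  [ 0  1  |  -4 ]
Reading off the last column: p = 3, q = -4.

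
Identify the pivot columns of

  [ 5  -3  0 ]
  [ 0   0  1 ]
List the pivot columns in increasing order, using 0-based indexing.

0, 2

R1 → 1/5·R1
  [ 1  -3/5  0 ]
  [ 0     0  1 ]
Pivot columns are the columns containing a leading 1.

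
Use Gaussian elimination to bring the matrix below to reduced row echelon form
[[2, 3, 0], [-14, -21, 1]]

Multiply ρ1 by 1/2.
  [   1  3/2  0 ]
  [ -14  -21  1 ]
Add 14 times ρ1 to ρ2.
  [ 1  3/2  0 ]
  [ 0    0  1 ]

[[1, 3/2, 0], [0, 0, 1]]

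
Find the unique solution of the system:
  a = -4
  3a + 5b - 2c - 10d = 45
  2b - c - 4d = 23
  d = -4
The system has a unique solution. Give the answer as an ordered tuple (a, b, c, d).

Form the augmented matrix and row-reduce:
  [ 1  0   0    0  |  -4 ]
  [ 3  5  -2  -10  |  45 ]
  [ 0  2  -1   -4  |  23 ]
  [ 0  0   0    1  |  -4 ]
R2 := R2 − 3·R1
  [ 1  0   0    0  |  -4 ]
  [ 0  5  -2  -10  |  57 ]
  [ 0  2  -1   -4  |  23 ]
  [ 0  0   0    1  |  -4 ]
R2 := 1/5·R2
  [ 1  0     0   0  |    -4 ]
  [ 0  1  -2/5  -2  |  57/5 ]
  [ 0  2    -1  -4  |    23 ]
  [ 0  0     0   1  |    -4 ]
R3 := R3 − 2·R2
  [ 1  0     0   0  |    -4 ]
  [ 0  1  -2/5  -2  |  57/5 ]
  [ 0  0  -1/5   0  |   1/5 ]
  [ 0  0     0   1  |    -4 ]
R3 := -5·R3
  [ 1  0     0   0  |    -4 ]
  [ 0  1  -2/5  -2  |  57/5 ]
  [ 0  0     1   0  |    -1 ]
  [ 0  0     0   1  |    -4 ]
R2 := R2 + 2·R4
  [ 1  0     0  0  |    -4 ]
  [ 0  1  -2/5  0  |  17/5 ]
  [ 0  0     1  0  |    -1 ]
  [ 0  0     0  1  |    -4 ]
R2 := R2 + 2/5·R3
  [ 1  0  0  0  |  -4 ]
  [ 0  1  0  0  |   3 ]
  [ 0  0  1  0  |  -1 ]
  [ 0  0  0  1  |  -4 ]
Reading off the last column: a = -4, b = 3, c = -1, d = -4.

(-4, 3, -1, -4)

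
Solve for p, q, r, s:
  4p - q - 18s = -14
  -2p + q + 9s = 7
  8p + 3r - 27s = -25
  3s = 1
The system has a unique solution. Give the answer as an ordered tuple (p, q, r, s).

(-2, 0, 0, 1/3)

Form the augmented matrix and row-reduce:
  [  4  -1  0  -18  |  -14 ]
  [ -2   1  0    9  |    7 ]
  [  8   0  3  -27  |  -25 ]
  [  0   0  0    3  |    1 ]
R1 := 1/4·R1
  [  1  -1/4  0  -9/2  |  -7/2 ]
  [ -2     1  0     9  |     7 ]
  [  8     0  3   -27  |   -25 ]
  [  0     0  0     3  |     1 ]
R2 := R2 + 2·R1
  [ 1  -1/4  0  -9/2  |  -7/2 ]
  [ 0   1/2  0     0  |     0 ]
  [ 8     0  3   -27  |   -25 ]
  [ 0     0  0     3  |     1 ]
R3 := R3 − 8·R1
  [ 1  -1/4  0  -9/2  |  -7/2 ]
  [ 0   1/2  0     0  |     0 ]
  [ 0     2  3     9  |     3 ]
  [ 0     0  0     3  |     1 ]
R2 := 2·R2
  [ 1  -1/4  0  -9/2  |  -7/2 ]
  [ 0     1  0     0  |     0 ]
  [ 0     2  3     9  |     3 ]
  [ 0     0  0     3  |     1 ]
R3 := R3 − 2·R2
  [ 1  -1/4  0  -9/2  |  -7/2 ]
  [ 0     1  0     0  |     0 ]
  [ 0     0  3     9  |     3 ]
  [ 0     0  0     3  |     1 ]
R3 := 1/3·R3
  [ 1  -1/4  0  -9/2  |  -7/2 ]
  [ 0     1  0     0  |     0 ]
  [ 0     0  1     3  |     1 ]
  [ 0     0  0     3  |     1 ]
R4 := 1/3·R4
  [ 1  -1/4  0  -9/2  |  -7/2 ]
  [ 0     1  0     0  |     0 ]
  [ 0     0  1     3  |     1 ]
  [ 0     0  0     1  |   1/3 ]
R3 := R3 − 3·R4
  [ 1  -1/4  0  -9/2  |  -7/2 ]
  [ 0     1  0     0  |     0 ]
  [ 0     0  1     0  |     0 ]
  [ 0     0  0     1  |   1/3 ]
R1 := R1 + 9/2·R4
  [ 1  -1/4  0  0  |   -2 ]
  [ 0     1  0  0  |    0 ]
  [ 0     0  1  0  |    0 ]
  [ 0     0  0  1  |  1/3 ]
R1 := R1 + 1/4·R2
  [ 1  0  0  0  |   -2 ]
  [ 0  1  0  0  |    0 ]
  [ 0  0  1  0  |    0 ]
  [ 0  0  0  1  |  1/3 ]
Reading off the last column: p = -2, q = 0, r = 0, s = 1/3.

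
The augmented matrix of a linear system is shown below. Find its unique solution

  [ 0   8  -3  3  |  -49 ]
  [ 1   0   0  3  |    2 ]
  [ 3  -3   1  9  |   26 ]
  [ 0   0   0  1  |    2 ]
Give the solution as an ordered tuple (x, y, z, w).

(-4, -5, 5, 2)

Swap ρ1 and ρ2.
  [ 1   0   0  3  |    2 ]
  [ 0   8  -3  3  |  -49 ]
  [ 3  -3   1  9  |   26 ]
  [ 0   0   0  1  |    2 ]
Subtract 3 times ρ1 from ρ3.
  [ 1   0   0  3  |    2 ]
  [ 0   8  -3  3  |  -49 ]
  [ 0  -3   1  0  |   20 ]
  [ 0   0   0  1  |    2 ]
Multiply ρ2 by 1/8.
  [ 1   0     0    3  |      2 ]
  [ 0   1  -3/8  3/8  |  -49/8 ]
  [ 0  -3     1    0  |     20 ]
  [ 0   0     0    1  |      2 ]
Add 3 times ρ2 to ρ3.
  [ 1  0     0    3  |      2 ]
  [ 0  1  -3/8  3/8  |  -49/8 ]
  [ 0  0  -1/8  9/8  |   13/8 ]
  [ 0  0     0    1  |      2 ]
Multiply ρ3 by -8.
  [ 1  0     0    3  |      2 ]
  [ 0  1  -3/8  3/8  |  -49/8 ]
  [ 0  0     1   -9  |    -13 ]
  [ 0  0     0    1  |      2 ]
Add 9 times ρ4 to ρ3.
  [ 1  0     0    3  |      2 ]
  [ 0  1  -3/8  3/8  |  -49/8 ]
  [ 0  0     1    0  |      5 ]
  [ 0  0     0    1  |      2 ]
Subtract 3/8 times ρ4 from ρ2.
  [ 1  0     0  3  |      2 ]
  [ 0  1  -3/8  0  |  -55/8 ]
  [ 0  0     1  0  |      5 ]
  [ 0  0     0  1  |      2 ]
Subtract 3 times ρ4 from ρ1.
  [ 1  0     0  0  |     -4 ]
  [ 0  1  -3/8  0  |  -55/8 ]
  [ 0  0     1  0  |      5 ]
  [ 0  0     0  1  |      2 ]
Add 3/8 times ρ3 to ρ2.
  [ 1  0  0  0  |  -4 ]
  [ 0  1  0  0  |  -5 ]
  [ 0  0  1  0  |   5 ]
  [ 0  0  0  1  |   2 ]
Reading off the last column: x = -4, y = -5, z = 5, w = 2.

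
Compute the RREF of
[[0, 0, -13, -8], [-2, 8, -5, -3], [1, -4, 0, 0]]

[[1, -4, 0, 0], [0, 0, 1, 0], [0, 0, 0, 1]]

R1 <=> R2
R1 ← -1/2·R1
R3 ← R3 − R1
R2 ← -1/13·R2
R3 ← R3 + 5/2·R2
R3 ← 26·R3
R2 ← R2 − 8/13·R3
R1 ← R1 − 3/2·R3
R1 ← R1 − 5/2·R2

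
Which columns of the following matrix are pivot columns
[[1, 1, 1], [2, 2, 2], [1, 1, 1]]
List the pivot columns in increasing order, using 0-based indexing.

0

Subtract 2 times ρ1 from ρ2.
  [ 1  1  1 ]
  [ 0  0  0 ]
  [ 1  1  1 ]
Subtract ρ1 from ρ3.
  [ 1  1  1 ]
  [ 0  0  0 ]
  [ 0  0  0 ]
Pivot columns are the columns containing a leading 1.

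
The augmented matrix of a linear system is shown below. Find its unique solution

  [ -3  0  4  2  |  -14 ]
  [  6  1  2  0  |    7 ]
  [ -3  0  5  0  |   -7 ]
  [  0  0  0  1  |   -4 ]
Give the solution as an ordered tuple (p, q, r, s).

(2/3, 5, -1, -4)

R1 := -1/3·R1
  [  1  0  -4/3  -2/3  |  14/3 ]
  [  6  1     2     0  |     7 ]
  [ -3  0     5     0  |    -7 ]
  [  0  0     0     1  |    -4 ]
R2 := R2 − 6·R1
  [  1  0  -4/3  -2/3  |  14/3 ]
  [  0  1    10     4  |   -21 ]
  [ -3  0     5     0  |    -7 ]
  [  0  0     0     1  |    -4 ]
R3 := R3 + 3·R1
  [ 1  0  -4/3  -2/3  |  14/3 ]
  [ 0  1    10     4  |   -21 ]
  [ 0  0     1    -2  |     7 ]
  [ 0  0     0     1  |    -4 ]
R3 := R3 + 2·R4
  [ 1  0  -4/3  -2/3  |  14/3 ]
  [ 0  1    10     4  |   -21 ]
  [ 0  0     1     0  |    -1 ]
  [ 0  0     0     1  |    -4 ]
R2 := R2 − 4·R4
  [ 1  0  -4/3  -2/3  |  14/3 ]
  [ 0  1    10     0  |    -5 ]
  [ 0  0     1     0  |    -1 ]
  [ 0  0     0     1  |    -4 ]
R1 := R1 + 2/3·R4
  [ 1  0  -4/3  0  |   2 ]
  [ 0  1    10  0  |  -5 ]
  [ 0  0     1  0  |  -1 ]
  [ 0  0     0  1  |  -4 ]
R2 := R2 − 10·R3
  [ 1  0  -4/3  0  |   2 ]
  [ 0  1     0  0  |   5 ]
  [ 0  0     1  0  |  -1 ]
  [ 0  0     0  1  |  -4 ]
R1 := R1 + 4/3·R3
  [ 1  0  0  0  |  2/3 ]
  [ 0  1  0  0  |    5 ]
  [ 0  0  1  0  |   -1 ]
  [ 0  0  0  1  |   -4 ]
Reading off the last column: p = 2/3, q = 5, r = -1, s = -4.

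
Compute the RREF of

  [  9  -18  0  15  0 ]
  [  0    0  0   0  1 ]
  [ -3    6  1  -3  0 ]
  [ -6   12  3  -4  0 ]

[[1, -2, 0, 5/3, 0], [0, 0, 1, 2, 0], [0, 0, 0, 0, 1], [0, 0, 0, 0, 0]]

ρ1 -> 1/9·ρ1
  [  1  -2  0  5/3  0 ]
  [  0   0  0    0  1 ]
  [ -3   6  1   -3  0 ]
  [ -6  12  3   -4  0 ]
ρ3 -> ρ3 + 3·ρ1
  [  1  -2  0  5/3  0 ]
  [  0   0  0    0  1 ]
  [  0   0  1    2  0 ]
  [ -6  12  3   -4  0 ]
ρ4 -> ρ4 + 6·ρ1
  [ 1  -2  0  5/3  0 ]
  [ 0   0  0    0  1 ]
  [ 0   0  1    2  0 ]
  [ 0   0  3    6  0 ]
ρ2 <-> ρ3
  [ 1  -2  0  5/3  0 ]
  [ 0   0  1    2  0 ]
  [ 0   0  0    0  1 ]
  [ 0   0  3    6  0 ]
ρ4 -> ρ4 − 3·ρ2
  [ 1  -2  0  5/3  0 ]
  [ 0   0  1    2  0 ]
  [ 0   0  0    0  1 ]
  [ 0   0  0    0  0 ]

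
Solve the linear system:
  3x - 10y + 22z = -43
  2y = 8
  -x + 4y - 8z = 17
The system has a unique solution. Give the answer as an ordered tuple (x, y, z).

Form the augmented matrix and row-reduce:
  [  3  -10  22  |  -43 ]
  [  0    2   0  |    8 ]
  [ -1    4  -8  |   17 ]
Multiply ρ1 by 1/3.
  [  1  -10/3  22/3  |  -43/3 ]
  [  0      2     0  |      8 ]
  [ -1      4    -8  |     17 ]
Add ρ1 to ρ3.
  [ 1  -10/3  22/3  |  -43/3 ]
  [ 0      2     0  |      8 ]
  [ 0    2/3  -2/3  |    8/3 ]
Multiply ρ2 by 1/2.
  [ 1  -10/3  22/3  |  -43/3 ]
  [ 0      1     0  |      4 ]
  [ 0    2/3  -2/3  |    8/3 ]
Subtract 2/3 times ρ2 from ρ3.
  [ 1  -10/3  22/3  |  -43/3 ]
  [ 0      1     0  |      4 ]
  [ 0      0  -2/3  |      0 ]
Multiply ρ3 by -3/2.
  [ 1  -10/3  22/3  |  -43/3 ]
  [ 0      1     0  |      4 ]
  [ 0      0     1  |      0 ]
Subtract 22/3 times ρ3 from ρ1.
  [ 1  -10/3  0  |  -43/3 ]
  [ 0      1  0  |      4 ]
  [ 0      0  1  |      0 ]
Add 10/3 times ρ2 to ρ1.
  [ 1  0  0  |  -1 ]
  [ 0  1  0  |   4 ]
  [ 0  0  1  |   0 ]
Reading off the last column: x = -1, y = 4, z = 0.

(-1, 4, 0)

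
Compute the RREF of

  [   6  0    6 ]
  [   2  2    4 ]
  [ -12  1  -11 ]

Multiply R1 by 1/6.
  [   1  0    1 ]
  [   2  2    4 ]
  [ -12  1  -11 ]
Subtract 2 times R1 from R2.
  [   1  0    1 ]
  [   0  2    2 ]
  [ -12  1  -11 ]
Add 12 times R1 to R3.
  [ 1  0  1 ]
  [ 0  2  2 ]
  [ 0  1  1 ]
Multiply R2 by 1/2.
  [ 1  0  1 ]
  [ 0  1  1 ]
  [ 0  1  1 ]
Subtract R2 from R3.
  [ 1  0  1 ]
  [ 0  1  1 ]
  [ 0  0  0 ]

[[1, 0, 1], [0, 1, 1], [0, 0, 0]]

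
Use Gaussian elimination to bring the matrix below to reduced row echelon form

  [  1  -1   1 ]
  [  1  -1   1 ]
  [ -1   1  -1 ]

[[1, -1, 1], [0, 0, 0], [0, 0, 0]]

Subtract ρ1 from ρ2.
  [  1  -1   1 ]
  [  0   0   0 ]
  [ -1   1  -1 ]
Add ρ1 to ρ3.
  [ 1  -1  1 ]
  [ 0   0  0 ]
  [ 0   0  0 ]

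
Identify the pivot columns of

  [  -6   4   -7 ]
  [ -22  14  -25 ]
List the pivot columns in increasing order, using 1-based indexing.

1, 2

R1 ← -1/6·R1
  [   1  -2/3  7/6 ]
  [ -22    14  -25 ]
R2 ← R2 + 22·R1
  [ 1  -2/3  7/6 ]
  [ 0  -2/3  2/3 ]
R2 ← -3/2·R2
  [ 1  -2/3  7/6 ]
  [ 0     1   -1 ]
R1 ← R1 + 2/3·R2
  [ 1  0  1/2 ]
  [ 0  1   -1 ]
Pivot columns are the columns containing a leading 1.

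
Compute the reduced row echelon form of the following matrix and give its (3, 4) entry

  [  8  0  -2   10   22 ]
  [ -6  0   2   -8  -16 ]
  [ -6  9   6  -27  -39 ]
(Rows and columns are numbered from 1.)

R1 := 1/8·R1
R2 := R2 + 6·R1
R3 := R3 + 6·R1
R2 ↔ R3
R2 := 1/9·R2
R3 := 2·R3
R2 := R2 − 1/2·R3
R1 := R1 + 1/4·R3

-1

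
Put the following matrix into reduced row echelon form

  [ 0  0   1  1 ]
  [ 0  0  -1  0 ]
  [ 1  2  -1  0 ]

[[1, 2, 0, 0], [0, 0, 1, 0], [0, 0, 0, 1]]

Swap r1 and r3.
  [ 1  2  -1  0 ]
  [ 0  0  -1  0 ]
  [ 0  0   1  1 ]
Multiply r2 by -1.
  [ 1  2  -1  0 ]
  [ 0  0   1  0 ]
  [ 0  0   1  1 ]
Subtract r2 from r3.
  [ 1  2  -1  0 ]
  [ 0  0   1  0 ]
  [ 0  0   0  1 ]
Add r2 to r1.
  [ 1  2  0  0 ]
  [ 0  0  1  0 ]
  [ 0  0  0  1 ]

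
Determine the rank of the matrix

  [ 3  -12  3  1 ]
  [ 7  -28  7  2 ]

rank = 2

R1 := 1/3·R1
R2 := R2 − 7·R1
R2 := -3·R2
R1 := R1 − 1/3·R2
The reduced form has 2 nonzero rows.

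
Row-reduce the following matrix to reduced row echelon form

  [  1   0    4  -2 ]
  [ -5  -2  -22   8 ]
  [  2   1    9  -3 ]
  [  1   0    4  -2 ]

[[1, 0, 4, -2], [0, 1, 1, 1], [0, 0, 0, 0], [0, 0, 0, 0]]

ρ2 := ρ2 + 5·ρ1
  [ 1   0   4  -2 ]
  [ 0  -2  -2  -2 ]
  [ 2   1   9  -3 ]
  [ 1   0   4  -2 ]
ρ3 := ρ3 − 2·ρ1
  [ 1   0   4  -2 ]
  [ 0  -2  -2  -2 ]
  [ 0   1   1   1 ]
  [ 1   0   4  -2 ]
ρ4 := ρ4 − ρ1
  [ 1   0   4  -2 ]
  [ 0  -2  -2  -2 ]
  [ 0   1   1   1 ]
  [ 0   0   0   0 ]
ρ2 := -1/2·ρ2
  [ 1  0  4  -2 ]
  [ 0  1  1   1 ]
  [ 0  1  1   1 ]
  [ 0  0  0   0 ]
ρ3 := ρ3 − ρ2
  [ 1  0  4  -2 ]
  [ 0  1  1   1 ]
  [ 0  0  0   0 ]
  [ 0  0  0   0 ]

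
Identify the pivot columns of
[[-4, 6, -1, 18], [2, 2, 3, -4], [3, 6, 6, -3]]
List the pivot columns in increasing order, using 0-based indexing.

0, 1

R1 := -1/4·R1
  [ 1  -3/2  1/4  -9/2 ]
  [ 2     2    3    -4 ]
  [ 3     6    6    -3 ]
R2 := R2 − 2·R1
  [ 1  -3/2  1/4  -9/2 ]
  [ 0     5  5/2     5 ]
  [ 3     6    6    -3 ]
R3 := R3 − 3·R1
  [ 1  -3/2   1/4  -9/2 ]
  [ 0     5   5/2     5 ]
  [ 0  21/2  21/4  21/2 ]
R2 := 1/5·R2
  [ 1  -3/2   1/4  -9/2 ]
  [ 0     1   1/2     1 ]
  [ 0  21/2  21/4  21/2 ]
R3 := R3 − 21/2·R2
  [ 1  -3/2  1/4  -9/2 ]
  [ 0     1  1/2     1 ]
  [ 0     0    0     0 ]
R1 := R1 + 3/2·R2
  [ 1  0    1  -3 ]
  [ 0  1  1/2   1 ]
  [ 0  0    0   0 ]
Pivot columns are the columns containing a leading 1.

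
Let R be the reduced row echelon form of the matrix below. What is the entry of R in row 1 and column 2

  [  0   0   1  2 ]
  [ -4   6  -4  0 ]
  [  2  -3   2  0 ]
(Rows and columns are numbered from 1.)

R1 ↔ R2
  [ -4   6  -4  0 ]
  [  0   0   1  2 ]
  [  2  -3   2  0 ]
R1 := -1/4·R1
  [ 1  -3/2  1  0 ]
  [ 0     0  1  2 ]
  [ 2    -3  2  0 ]
R3 := R3 − 2·R1
  [ 1  -3/2  1  0 ]
  [ 0     0  1  2 ]
  [ 0     0  0  0 ]
R1 := R1 − R2
  [ 1  -3/2  0  -2 ]
  [ 0     0  1   2 ]
  [ 0     0  0   0 ]

-3/2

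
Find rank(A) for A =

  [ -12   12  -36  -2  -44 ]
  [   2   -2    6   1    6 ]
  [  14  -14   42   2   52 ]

rank = 2

R1 := -1/12·R1
  [  1   -1   3  1/6  11/3 ]
  [  2   -2   6    1     6 ]
  [ 14  -14  42    2    52 ]
R2 := R2 − 2·R1
  [  1   -1   3  1/6  11/3 ]
  [  0    0   0  2/3  -4/3 ]
  [ 14  -14  42    2    52 ]
R3 := R3 − 14·R1
  [ 1  -1  3   1/6  11/3 ]
  [ 0   0  0   2/3  -4/3 ]
  [ 0   0  0  -1/3   2/3 ]
R2 := 3/2·R2
  [ 1  -1  3   1/6  11/3 ]
  [ 0   0  0     1    -2 ]
  [ 0   0  0  -1/3   2/3 ]
R3 := R3 + 1/3·R2
  [ 1  -1  3  1/6  11/3 ]
  [ 0   0  0    1    -2 ]
  [ 0   0  0    0     0 ]
R1 := R1 − 1/6·R2
  [ 1  -1  3  0   4 ]
  [ 0   0  0  1  -2 ]
  [ 0   0  0  0   0 ]
The reduced form has 2 nonzero rows.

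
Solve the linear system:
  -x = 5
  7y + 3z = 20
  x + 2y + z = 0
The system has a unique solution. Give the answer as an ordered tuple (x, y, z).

Form the augmented matrix and row-reduce:
  [ -1  0  0  |   5 ]
  [  0  7  3  |  20 ]
  [  1  2  1  |   0 ]
R1 -> -1·R1
  [ 1  0  0  |  -5 ]
  [ 0  7  3  |  20 ]
  [ 1  2  1  |   0 ]
R3 -> R3 − R1
  [ 1  0  0  |  -5 ]
  [ 0  7  3  |  20 ]
  [ 0  2  1  |   5 ]
R2 -> 1/7·R2
  [ 1  0    0  |    -5 ]
  [ 0  1  3/7  |  20/7 ]
  [ 0  2    1  |     5 ]
R3 -> R3 − 2·R2
  [ 1  0    0  |    -5 ]
  [ 0  1  3/7  |  20/7 ]
  [ 0  0  1/7  |  -5/7 ]
R3 -> 7·R3
  [ 1  0    0  |    -5 ]
  [ 0  1  3/7  |  20/7 ]
  [ 0  0    1  |    -5 ]
R2 -> R2 − 3/7·R3
  [ 1  0  0  |  -5 ]
  [ 0  1  0  |   5 ]
  [ 0  0  1  |  -5 ]
Reading off the last column: x = -5, y = 5, z = -5.

(-5, 5, -5)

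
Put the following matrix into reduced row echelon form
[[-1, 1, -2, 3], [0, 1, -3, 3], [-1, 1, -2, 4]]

R1 -> -1·R1
  [  1  -1   2  -3 ]
  [  0   1  -3   3 ]
  [ -1   1  -2   4 ]
R3 -> R3 + R1
  [ 1  -1   2  -3 ]
  [ 0   1  -3   3 ]
  [ 0   0   0   1 ]
R2 -> R2 − 3·R3
  [ 1  -1   2  -3 ]
  [ 0   1  -3   0 ]
  [ 0   0   0   1 ]
R1 -> R1 + 3·R3
  [ 1  -1   2  0 ]
  [ 0   1  -3  0 ]
  [ 0   0   0  1 ]
R1 -> R1 + R2
  [ 1  0  -1  0 ]
  [ 0  1  -3  0 ]
  [ 0  0   0  1 ]

[[1, 0, -1, 0], [0, 1, -3, 0], [0, 0, 0, 1]]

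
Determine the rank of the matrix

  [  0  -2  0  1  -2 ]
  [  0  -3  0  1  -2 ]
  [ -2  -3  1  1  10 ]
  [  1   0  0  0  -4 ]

rank = 4

Swap R1 and R3.
  [ -2  -3  1  1  10 ]
  [  0  -3  0  1  -2 ]
  [  0  -2  0  1  -2 ]
  [  1   0  0  0  -4 ]
Multiply R1 by -1/2.
  [ 1  3/2  -1/2  -1/2  -5 ]
  [ 0   -3     0     1  -2 ]
  [ 0   -2     0     1  -2 ]
  [ 1    0     0     0  -4 ]
Subtract R1 from R4.
  [ 1   3/2  -1/2  -1/2  -5 ]
  [ 0    -3     0     1  -2 ]
  [ 0    -2     0     1  -2 ]
  [ 0  -3/2   1/2   1/2   1 ]
Multiply R2 by -1/3.
  [ 1   3/2  -1/2  -1/2   -5 ]
  [ 0     1     0  -1/3  2/3 ]
  [ 0    -2     0     1   -2 ]
  [ 0  -3/2   1/2   1/2    1 ]
Add 2 times R2 to R3.
  [ 1   3/2  -1/2  -1/2    -5 ]
  [ 0     1     0  -1/3   2/3 ]
  [ 0     0     0   1/3  -2/3 ]
  [ 0  -3/2   1/2   1/2     1 ]
Add 3/2 times R2 to R4.
  [ 1  3/2  -1/2  -1/2    -5 ]
  [ 0    1     0  -1/3   2/3 ]
  [ 0    0     0   1/3  -2/3 ]
  [ 0    0   1/2     0     2 ]
Swap R3 and R4.
  [ 1  3/2  -1/2  -1/2    -5 ]
  [ 0    1     0  -1/3   2/3 ]
  [ 0    0   1/2     0     2 ]
  [ 0    0     0   1/3  -2/3 ]
Multiply R3 by 2.
  [ 1  3/2  -1/2  -1/2    -5 ]
  [ 0    1     0  -1/3   2/3 ]
  [ 0    0     1     0     4 ]
  [ 0    0     0   1/3  -2/3 ]
Multiply R4 by 3.
  [ 1  3/2  -1/2  -1/2   -5 ]
  [ 0    1     0  -1/3  2/3 ]
  [ 0    0     1     0    4 ]
  [ 0    0     0     1   -2 ]
Add 1/3 times R4 to R2.
  [ 1  3/2  -1/2  -1/2  -5 ]
  [ 0    1     0     0   0 ]
  [ 0    0     1     0   4 ]
  [ 0    0     0     1  -2 ]
Add 1/2 times R4 to R1.
  [ 1  3/2  -1/2  0  -6 ]
  [ 0    1     0  0   0 ]
  [ 0    0     1  0   4 ]
  [ 0    0     0  1  -2 ]
Add 1/2 times R3 to R1.
  [ 1  3/2  0  0  -4 ]
  [ 0    1  0  0   0 ]
  [ 0    0  1  0   4 ]
  [ 0    0  0  1  -2 ]
Subtract 3/2 times R2 from R1.
  [ 1  0  0  0  -4 ]
  [ 0  1  0  0   0 ]
  [ 0  0  1  0   4 ]
  [ 0  0  0  1  -2 ]
The reduced form has 4 nonzero rows.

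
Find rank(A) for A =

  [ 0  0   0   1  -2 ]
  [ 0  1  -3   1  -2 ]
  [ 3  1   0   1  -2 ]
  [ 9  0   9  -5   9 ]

Swap R1 and R3.
  [ 3  1   0   1  -2 ]
  [ 0  1  -3   1  -2 ]
  [ 0  0   0   1  -2 ]
  [ 9  0   9  -5   9 ]
Multiply R1 by 1/3.
  [ 1  1/3   0  1/3  -2/3 ]
  [ 0    1  -3    1    -2 ]
  [ 0    0   0    1    -2 ]
  [ 9    0   9   -5     9 ]
Subtract 9 times R1 from R4.
  [ 1  1/3   0  1/3  -2/3 ]
  [ 0    1  -3    1    -2 ]
  [ 0    0   0    1    -2 ]
  [ 0   -3   9   -8    15 ]
Add 3 times R2 to R4.
  [ 1  1/3   0  1/3  -2/3 ]
  [ 0    1  -3    1    -2 ]
  [ 0    0   0    1    -2 ]
  [ 0    0   0   -5     9 ]
Add 5 times R3 to R4.
  [ 1  1/3   0  1/3  -2/3 ]
  [ 0    1  -3    1    -2 ]
  [ 0    0   0    1    -2 ]
  [ 0    0   0    0    -1 ]
Multiply R4 by -1.
  [ 1  1/3   0  1/3  -2/3 ]
  [ 0    1  -3    1    -2 ]
  [ 0    0   0    1    -2 ]
  [ 0    0   0    0     1 ]
Add 2 times R4 to R3.
  [ 1  1/3   0  1/3  -2/3 ]
  [ 0    1  -3    1    -2 ]
  [ 0    0   0    1     0 ]
  [ 0    0   0    0     1 ]
Add 2 times R4 to R2.
  [ 1  1/3   0  1/3  -2/3 ]
  [ 0    1  -3    1     0 ]
  [ 0    0   0    1     0 ]
  [ 0    0   0    0     1 ]
Add 2/3 times R4 to R1.
  [ 1  1/3   0  1/3  0 ]
  [ 0    1  -3    1  0 ]
  [ 0    0   0    1  0 ]
  [ 0    0   0    0  1 ]
Subtract R3 from R2.
  [ 1  1/3   0  1/3  0 ]
  [ 0    1  -3    0  0 ]
  [ 0    0   0    1  0 ]
  [ 0    0   0    0  1 ]
Subtract 1/3 times R3 from R1.
  [ 1  1/3   0  0  0 ]
  [ 0    1  -3  0  0 ]
  [ 0    0   0  1  0 ]
  [ 0    0   0  0  1 ]
Subtract 1/3 times R2 from R1.
  [ 1  0   1  0  0 ]
  [ 0  1  -3  0  0 ]
  [ 0  0   0  1  0 ]
  [ 0  0   0  0  1 ]
The reduced form has 4 nonzero rows.

rank = 4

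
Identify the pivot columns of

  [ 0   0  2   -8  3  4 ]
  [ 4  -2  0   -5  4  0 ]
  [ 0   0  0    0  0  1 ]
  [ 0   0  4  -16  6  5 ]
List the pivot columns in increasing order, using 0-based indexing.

0, 2, 5

ρ1 <=> ρ2
  [ 4  -2  0   -5  4  0 ]
  [ 0   0  2   -8  3  4 ]
  [ 0   0  0    0  0  1 ]
  [ 0   0  4  -16  6  5 ]
ρ1 → 1/4·ρ1
  [ 1  -1/2  0  -5/4  1  0 ]
  [ 0     0  2    -8  3  4 ]
  [ 0     0  0     0  0  1 ]
  [ 0     0  4   -16  6  5 ]
ρ2 → 1/2·ρ2
  [ 1  -1/2  0  -5/4    1  0 ]
  [ 0     0  1    -4  3/2  2 ]
  [ 0     0  0     0    0  1 ]
  [ 0     0  4   -16    6  5 ]
ρ4 → ρ4 − 4·ρ2
  [ 1  -1/2  0  -5/4    1   0 ]
  [ 0     0  1    -4  3/2   2 ]
  [ 0     0  0     0    0   1 ]
  [ 0     0  0     0    0  -3 ]
ρ4 → ρ4 + 3·ρ3
  [ 1  -1/2  0  -5/4    1  0 ]
  [ 0     0  1    -4  3/2  2 ]
  [ 0     0  0     0    0  1 ]
  [ 0     0  0     0    0  0 ]
ρ2 → ρ2 − 2·ρ3
  [ 1  -1/2  0  -5/4    1  0 ]
  [ 0     0  1    -4  3/2  0 ]
  [ 0     0  0     0    0  1 ]
  [ 0     0  0     0    0  0 ]
Pivot columns are the columns containing a leading 1.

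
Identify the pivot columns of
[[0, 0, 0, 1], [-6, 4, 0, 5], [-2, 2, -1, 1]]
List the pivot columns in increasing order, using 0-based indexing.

R1 <=> R2
  [ -6  4   0  5 ]
  [  0  0   0  1 ]
  [ -2  2  -1  1 ]
R1 -> -1/6·R1
  [  1  -2/3   0  -5/6 ]
  [  0     0   0     1 ]
  [ -2     2  -1     1 ]
R3 -> R3 + 2·R1
  [ 1  -2/3   0  -5/6 ]
  [ 0     0   0     1 ]
  [ 0   2/3  -1  -2/3 ]
R2 <=> R3
  [ 1  -2/3   0  -5/6 ]
  [ 0   2/3  -1  -2/3 ]
  [ 0     0   0     1 ]
R2 -> 3/2·R2
  [ 1  -2/3     0  -5/6 ]
  [ 0     1  -3/2    -1 ]
  [ 0     0     0     1 ]
R2 -> R2 + R3
  [ 1  -2/3     0  -5/6 ]
  [ 0     1  -3/2     0 ]
  [ 0     0     0     1 ]
R1 -> R1 + 5/6·R3
  [ 1  -2/3     0  0 ]
  [ 0     1  -3/2  0 ]
  [ 0     0     0  1 ]
R1 -> R1 + 2/3·R2
  [ 1  0    -1  0 ]
  [ 0  1  -3/2  0 ]
  [ 0  0     0  1 ]
Pivot columns are the columns containing a leading 1.

0, 1, 3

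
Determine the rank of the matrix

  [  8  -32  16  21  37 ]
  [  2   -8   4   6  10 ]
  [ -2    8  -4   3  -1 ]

Multiply R1 by 1/8.
  [  1  -4   2  21/8  37/8 ]
  [  2  -8   4     6    10 ]
  [ -2   8  -4     3    -1 ]
Subtract 2 times R1 from R2.
  [  1  -4   2  21/8  37/8 ]
  [  0   0   0   3/4   3/4 ]
  [ -2   8  -4     3    -1 ]
Add 2 times R1 to R3.
  [ 1  -4  2  21/8  37/8 ]
  [ 0   0  0   3/4   3/4 ]
  [ 0   0  0  33/4  33/4 ]
Multiply R2 by 4/3.
  [ 1  -4  2  21/8  37/8 ]
  [ 0   0  0     1     1 ]
  [ 0   0  0  33/4  33/4 ]
Subtract 33/4 times R2 from R3.
  [ 1  -4  2  21/8  37/8 ]
  [ 0   0  0     1     1 ]
  [ 0   0  0     0     0 ]
Subtract 21/8 times R2 from R1.
  [ 1  -4  2  0  2 ]
  [ 0   0  0  1  1 ]
  [ 0   0  0  0  0 ]
The reduced form has 2 nonzero rows.

rank = 2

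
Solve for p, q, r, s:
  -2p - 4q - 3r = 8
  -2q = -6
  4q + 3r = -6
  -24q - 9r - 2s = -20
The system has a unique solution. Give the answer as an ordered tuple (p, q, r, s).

Form the augmented matrix and row-reduce:
  [ -2   -4  -3   0  |    8 ]
  [  0   -2   0   0  |   -6 ]
  [  0    4   3   0  |   -6 ]
  [  0  -24  -9  -2  |  -20 ]
R1 -> -1/2·R1
R2 -> -1/2·R2
R3 -> R3 − 4·R2
R4 -> R4 + 24·R2
R3 -> 1/3·R3
R4 -> R4 + 9·R3
R4 -> -1/2·R4
R1 -> R1 − 3/2·R3
R1 -> R1 − 2·R2
Reading off the last column: p = -1, q = 3, r = -6, s = 1.

(-1, 3, -6, 1)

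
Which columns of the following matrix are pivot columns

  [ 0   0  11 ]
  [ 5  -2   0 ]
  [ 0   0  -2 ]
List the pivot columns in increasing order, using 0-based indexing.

0, 2

ρ1 <=> ρ2
ρ1 ← 1/5·ρ1
ρ2 ← 1/11·ρ2
ρ3 ← ρ3 + 2·ρ2
Pivot columns are the columns containing a leading 1.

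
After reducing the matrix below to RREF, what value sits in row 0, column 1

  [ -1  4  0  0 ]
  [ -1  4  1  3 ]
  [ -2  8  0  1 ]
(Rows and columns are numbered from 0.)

R1 → -1·R1
R2 → R2 + R1
R3 → R3 + 2·R1
R2 → R2 − 3·R3

-4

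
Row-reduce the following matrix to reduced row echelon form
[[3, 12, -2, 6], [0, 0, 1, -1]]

[[1, 4, 0, 4/3], [0, 0, 1, -1]]

Multiply ρ1 by 1/3.
  [ 1  4  -2/3   2 ]
  [ 0  0     1  -1 ]
Add 2/3 times ρ2 to ρ1.
  [ 1  4  0  4/3 ]
  [ 0  0  1   -1 ]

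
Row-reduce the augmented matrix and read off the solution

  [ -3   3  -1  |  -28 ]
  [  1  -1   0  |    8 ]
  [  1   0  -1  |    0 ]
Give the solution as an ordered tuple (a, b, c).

(4, -4, 4)

ρ1 ← -1/3·ρ1
  [ 1  -1  1/3  |  28/3 ]
  [ 1  -1    0  |     8 ]
  [ 1   0   -1  |     0 ]
ρ2 ← ρ2 − ρ1
  [ 1  -1   1/3  |  28/3 ]
  [ 0   0  -1/3  |  -4/3 ]
  [ 1   0    -1  |     0 ]
ρ3 ← ρ3 − ρ1
  [ 1  -1   1/3  |   28/3 ]
  [ 0   0  -1/3  |   -4/3 ]
  [ 0   1  -4/3  |  -28/3 ]
ρ2 ↔ ρ3
  [ 1  -1   1/3  |   28/3 ]
  [ 0   1  -4/3  |  -28/3 ]
  [ 0   0  -1/3  |   -4/3 ]
ρ3 ← -3·ρ3
  [ 1  -1   1/3  |   28/3 ]
  [ 0   1  -4/3  |  -28/3 ]
  [ 0   0     1  |      4 ]
ρ2 ← ρ2 + 4/3·ρ3
  [ 1  -1  1/3  |  28/3 ]
  [ 0   1    0  |    -4 ]
  [ 0   0    1  |     4 ]
ρ1 ← ρ1 − 1/3·ρ3
  [ 1  -1  0  |   8 ]
  [ 0   1  0  |  -4 ]
  [ 0   0  1  |   4 ]
ρ1 ← ρ1 + ρ2
  [ 1  0  0  |   4 ]
  [ 0  1  0  |  -4 ]
  [ 0  0  1  |   4 ]
Reading off the last column: a = 4, b = -4, c = 4.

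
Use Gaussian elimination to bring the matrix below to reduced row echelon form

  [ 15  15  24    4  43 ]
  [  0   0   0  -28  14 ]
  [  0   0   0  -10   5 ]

R1 ← 1/15·R1
R2 ← -1/28·R2
R3 ← R3 + 10·R2
R1 ← R1 − 4/15·R2

[[1, 1, 8/5, 0, 3], [0, 0, 0, 1, -1/2], [0, 0, 0, 0, 0]]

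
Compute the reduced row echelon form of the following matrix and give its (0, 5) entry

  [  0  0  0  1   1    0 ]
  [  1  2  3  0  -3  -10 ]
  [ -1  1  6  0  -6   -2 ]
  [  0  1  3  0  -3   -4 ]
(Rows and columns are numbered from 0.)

Swap ρ1 and ρ2.
  [  1  2  3  0  -3  -10 ]
  [  0  0  0  1   1    0 ]
  [ -1  1  6  0  -6   -2 ]
  [  0  1  3  0  -3   -4 ]
Add ρ1 to ρ3.
  [ 1  2  3  0  -3  -10 ]
  [ 0  0  0  1   1    0 ]
  [ 0  3  9  0  -9  -12 ]
  [ 0  1  3  0  -3   -4 ]
Swap ρ2 and ρ3.
  [ 1  2  3  0  -3  -10 ]
  [ 0  3  9  0  -9  -12 ]
  [ 0  0  0  1   1    0 ]
  [ 0  1  3  0  -3   -4 ]
Multiply ρ2 by 1/3.
  [ 1  2  3  0  -3  -10 ]
  [ 0  1  3  0  -3   -4 ]
  [ 0  0  0  1   1    0 ]
  [ 0  1  3  0  -3   -4 ]
Subtract ρ2 from ρ4.
  [ 1  2  3  0  -3  -10 ]
  [ 0  1  3  0  -3   -4 ]
  [ 0  0  0  1   1    0 ]
  [ 0  0  0  0   0    0 ]
Subtract 2 times ρ2 from ρ1.
  [ 1  0  -3  0   3  -2 ]
  [ 0  1   3  0  -3  -4 ]
  [ 0  0   0  1   1   0 ]
  [ 0  0   0  0   0   0 ]

-2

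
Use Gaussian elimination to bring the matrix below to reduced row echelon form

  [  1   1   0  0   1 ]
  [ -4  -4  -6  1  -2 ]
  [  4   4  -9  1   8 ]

[[1, 1, 0, 0, 1], [0, 0, 1, 0, -2/3], [0, 0, 0, 1, -2]]

ρ2 ← ρ2 + 4·ρ1
ρ3 ← ρ3 − 4·ρ1
ρ2 ← -1/6·ρ2
ρ3 ← ρ3 + 9·ρ2
ρ3 ← -2·ρ3
ρ2 ← ρ2 + 1/6·ρ3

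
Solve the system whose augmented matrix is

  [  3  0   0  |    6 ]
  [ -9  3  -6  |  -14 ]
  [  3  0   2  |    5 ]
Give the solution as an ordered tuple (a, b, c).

R1 ← 1/3·R1
  [  1  0   0  |    2 ]
  [ -9  3  -6  |  -14 ]
  [  3  0   2  |    5 ]
R2 ← R2 + 9·R1
  [ 1  0   0  |  2 ]
  [ 0  3  -6  |  4 ]
  [ 3  0   2  |  5 ]
R3 ← R3 − 3·R1
  [ 1  0   0  |   2 ]
  [ 0  3  -6  |   4 ]
  [ 0  0   2  |  -1 ]
R2 ← 1/3·R2
  [ 1  0   0  |    2 ]
  [ 0  1  -2  |  4/3 ]
  [ 0  0   2  |   -1 ]
R3 ← 1/2·R3
  [ 1  0   0  |     2 ]
  [ 0  1  -2  |   4/3 ]
  [ 0  0   1  |  -1/2 ]
R2 ← R2 + 2·R3
  [ 1  0  0  |     2 ]
  [ 0  1  0  |   1/3 ]
  [ 0  0  1  |  -1/2 ]
Reading off the last column: a = 2, b = 1/3, c = -1/2.

(2, 1/3, -1/2)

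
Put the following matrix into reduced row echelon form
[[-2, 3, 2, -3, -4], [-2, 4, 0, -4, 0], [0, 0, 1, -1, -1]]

[[1, 0, 0, -4, 4], [0, 1, 0, -3, 2], [0, 0, 1, -1, -1]]

R1 → -1/2·R1
  [  1  -3/2  -1  3/2   2 ]
  [ -2     4   0   -4   0 ]
  [  0     0   1   -1  -1 ]
R2 → R2 + 2·R1
  [ 1  -3/2  -1  3/2   2 ]
  [ 0     1  -2   -1   4 ]
  [ 0     0   1   -1  -1 ]
R2 → R2 + 2·R3
  [ 1  -3/2  -1  3/2   2 ]
  [ 0     1   0   -3   2 ]
  [ 0     0   1   -1  -1 ]
R1 → R1 + R3
  [ 1  -3/2  0  1/2   1 ]
  [ 0     1  0   -3   2 ]
  [ 0     0  1   -1  -1 ]
R1 → R1 + 3/2·R2
  [ 1  0  0  -4   4 ]
  [ 0  1  0  -3   2 ]
  [ 0  0  1  -1  -1 ]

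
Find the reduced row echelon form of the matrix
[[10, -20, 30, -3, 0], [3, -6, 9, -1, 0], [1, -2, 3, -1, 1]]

ρ1 ← 1/10·ρ1
  [ 1  -2  3  -3/10  0 ]
  [ 3  -6  9     -1  0 ]
  [ 1  -2  3     -1  1 ]
ρ2 ← ρ2 − 3·ρ1
  [ 1  -2  3  -3/10  0 ]
  [ 0   0  0  -1/10  0 ]
  [ 1  -2  3     -1  1 ]
ρ3 ← ρ3 − ρ1
  [ 1  -2  3  -3/10  0 ]
  [ 0   0  0  -1/10  0 ]
  [ 0   0  0  -7/10  1 ]
ρ2 ← -10·ρ2
  [ 1  -2  3  -3/10  0 ]
  [ 0   0  0      1  0 ]
  [ 0   0  0  -7/10  1 ]
ρ3 ← ρ3 + 7/10·ρ2
  [ 1  -2  3  -3/10  0 ]
  [ 0   0  0      1  0 ]
  [ 0   0  0      0  1 ]
ρ1 ← ρ1 + 3/10·ρ2
  [ 1  -2  3  0  0 ]
  [ 0   0  0  1  0 ]
  [ 0   0  0  0  1 ]

[[1, -2, 3, 0, 0], [0, 0, 0, 1, 0], [0, 0, 0, 0, 1]]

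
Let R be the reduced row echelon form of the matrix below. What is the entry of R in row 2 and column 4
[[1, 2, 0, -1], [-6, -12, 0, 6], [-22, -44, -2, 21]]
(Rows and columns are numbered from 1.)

1/2

R2 -> R2 + 6·R1
  [   1    2   0  -1 ]
  [   0    0   0   0 ]
  [ -22  -44  -2  21 ]
R3 -> R3 + 22·R1
  [ 1  2   0  -1 ]
  [ 0  0   0   0 ]
  [ 0  0  -2  -1 ]
R2 ↔ R3
  [ 1  2   0  -1 ]
  [ 0  0  -2  -1 ]
  [ 0  0   0   0 ]
R2 -> -1/2·R2
  [ 1  2  0   -1 ]
  [ 0  0  1  1/2 ]
  [ 0  0  0    0 ]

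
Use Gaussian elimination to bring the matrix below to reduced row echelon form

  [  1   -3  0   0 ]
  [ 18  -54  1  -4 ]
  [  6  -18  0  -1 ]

[[1, -3, 0, 0], [0, 0, 1, 0], [0, 0, 0, 1]]

Subtract 18 times ρ1 from ρ2.
  [ 1   -3  0   0 ]
  [ 0    0  1  -4 ]
  [ 6  -18  0  -1 ]
Subtract 6 times ρ1 from ρ3.
  [ 1  -3  0   0 ]
  [ 0   0  1  -4 ]
  [ 0   0  0  -1 ]
Multiply ρ3 by -1.
  [ 1  -3  0   0 ]
  [ 0   0  1  -4 ]
  [ 0   0  0   1 ]
Add 4 times ρ3 to ρ2.
  [ 1  -3  0  0 ]
  [ 0   0  1  0 ]
  [ 0   0  0  1 ]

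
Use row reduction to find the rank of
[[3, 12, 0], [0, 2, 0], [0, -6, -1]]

Multiply ρ1 by 1/3.
  [ 1   4   0 ]
  [ 0   2   0 ]
  [ 0  -6  -1 ]
Multiply ρ2 by 1/2.
  [ 1   4   0 ]
  [ 0   1   0 ]
  [ 0  -6  -1 ]
Add 6 times ρ2 to ρ3.
  [ 1  4   0 ]
  [ 0  1   0 ]
  [ 0  0  -1 ]
Multiply ρ3 by -1.
  [ 1  4  0 ]
  [ 0  1  0 ]
  [ 0  0  1 ]
Subtract 4 times ρ2 from ρ1.
  [ 1  0  0 ]
  [ 0  1  0 ]
  [ 0  0  1 ]
The reduced form has 3 nonzero rows.

rank = 3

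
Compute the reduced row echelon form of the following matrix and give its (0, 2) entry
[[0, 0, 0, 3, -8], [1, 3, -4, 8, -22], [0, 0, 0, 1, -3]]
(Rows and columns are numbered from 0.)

-4

R1 ↔ R2
  [ 1  3  -4  8  -22 ]
  [ 0  0   0  3   -8 ]
  [ 0  0   0  1   -3 ]
R2 := 1/3·R2
  [ 1  3  -4  8   -22 ]
  [ 0  0   0  1  -8/3 ]
  [ 0  0   0  1    -3 ]
R3 := R3 − R2
  [ 1  3  -4  8   -22 ]
  [ 0  0   0  1  -8/3 ]
  [ 0  0   0  0  -1/3 ]
R3 := -3·R3
  [ 1  3  -4  8   -22 ]
  [ 0  0   0  1  -8/3 ]
  [ 0  0   0  0     1 ]
R2 := R2 + 8/3·R3
  [ 1  3  -4  8  -22 ]
  [ 0  0   0  1    0 ]
  [ 0  0   0  0    1 ]
R1 := R1 + 22·R3
  [ 1  3  -4  8  0 ]
  [ 0  0   0  1  0 ]
  [ 0  0   0  0  1 ]
R1 := R1 − 8·R2
  [ 1  3  -4  0  0 ]
  [ 0  0   0  1  0 ]
  [ 0  0   0  0  1 ]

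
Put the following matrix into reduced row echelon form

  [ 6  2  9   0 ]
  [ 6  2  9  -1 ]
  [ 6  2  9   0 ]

[[1, 1/3, 3/2, 0], [0, 0, 0, 1], [0, 0, 0, 0]]

R1 := 1/6·R1
  [ 1  1/3  3/2   0 ]
  [ 6    2    9  -1 ]
  [ 6    2    9   0 ]
R2 := R2 − 6·R1
  [ 1  1/3  3/2   0 ]
  [ 0    0    0  -1 ]
  [ 6    2    9   0 ]
R3 := R3 − 6·R1
  [ 1  1/3  3/2   0 ]
  [ 0    0    0  -1 ]
  [ 0    0    0   0 ]
R2 := -1·R2
  [ 1  1/3  3/2  0 ]
  [ 0    0    0  1 ]
  [ 0    0    0  0 ]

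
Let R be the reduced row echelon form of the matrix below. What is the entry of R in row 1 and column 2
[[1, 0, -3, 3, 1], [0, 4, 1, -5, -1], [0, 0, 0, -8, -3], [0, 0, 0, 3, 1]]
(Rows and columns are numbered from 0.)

R2 ← 1/4·R2
  [ 1  0   -3     3     1 ]
  [ 0  1  1/4  -5/4  -1/4 ]
  [ 0  0    0    -8    -3 ]
  [ 0  0    0     3     1 ]
R3 ← -1/8·R3
  [ 1  0   -3     3     1 ]
  [ 0  1  1/4  -5/4  -1/4 ]
  [ 0  0    0     1   3/8 ]
  [ 0  0    0     3     1 ]
R4 ← R4 − 3·R3
  [ 1  0   -3     3     1 ]
  [ 0  1  1/4  -5/4  -1/4 ]
  [ 0  0    0     1   3/8 ]
  [ 0  0    0     0  -1/8 ]
R4 ← -8·R4
  [ 1  0   -3     3     1 ]
  [ 0  1  1/4  -5/4  -1/4 ]
  [ 0  0    0     1   3/8 ]
  [ 0  0    0     0     1 ]
R3 ← R3 − 3/8·R4
  [ 1  0   -3     3     1 ]
  [ 0  1  1/4  -5/4  -1/4 ]
  [ 0  0    0     1     0 ]
  [ 0  0    0     0     1 ]
R2 ← R2 + 1/4·R4
  [ 1  0   -3     3  1 ]
  [ 0  1  1/4  -5/4  0 ]
  [ 0  0    0     1  0 ]
  [ 0  0    0     0  1 ]
R1 ← R1 − R4
  [ 1  0   -3     3  0 ]
  [ 0  1  1/4  -5/4  0 ]
  [ 0  0    0     1  0 ]
  [ 0  0    0     0  1 ]
R2 ← R2 + 5/4·R3
  [ 1  0   -3  3  0 ]
  [ 0  1  1/4  0  0 ]
  [ 0  0    0  1  0 ]
  [ 0  0    0  0  1 ]
R1 ← R1 − 3·R3
  [ 1  0   -3  0  0 ]
  [ 0  1  1/4  0  0 ]
  [ 0  0    0  1  0 ]
  [ 0  0    0  0  1 ]

1/4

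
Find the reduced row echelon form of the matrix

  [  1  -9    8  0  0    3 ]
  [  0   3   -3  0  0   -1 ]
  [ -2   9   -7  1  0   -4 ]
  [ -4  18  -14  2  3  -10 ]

[[1, 0, -1, 0, 0, 0], [0, 1, -1, 0, 0, -1/3], [0, 0, 0, 1, 0, -1], [0, 0, 0, 0, 1, -2/3]]

R3 := R3 + 2·R1
  [  1  -9    8  0  0    3 ]
  [  0   3   -3  0  0   -1 ]
  [  0  -9    9  1  0    2 ]
  [ -4  18  -14  2  3  -10 ]
R4 := R4 + 4·R1
  [ 1   -9   8  0  0   3 ]
  [ 0    3  -3  0  0  -1 ]
  [ 0   -9   9  1  0   2 ]
  [ 0  -18  18  2  3   2 ]
R2 := 1/3·R2
  [ 1   -9   8  0  0     3 ]
  [ 0    1  -1  0  0  -1/3 ]
  [ 0   -9   9  1  0     2 ]
  [ 0  -18  18  2  3     2 ]
R3 := R3 + 9·R2
  [ 1   -9   8  0  0     3 ]
  [ 0    1  -1  0  0  -1/3 ]
  [ 0    0   0  1  0    -1 ]
  [ 0  -18  18  2  3     2 ]
R4 := R4 + 18·R2
  [ 1  -9   8  0  0     3 ]
  [ 0   1  -1  0  0  -1/3 ]
  [ 0   0   0  1  0    -1 ]
  [ 0   0   0  2  3    -4 ]
R4 := R4 − 2·R3
  [ 1  -9   8  0  0     3 ]
  [ 0   1  -1  0  0  -1/3 ]
  [ 0   0   0  1  0    -1 ]
  [ 0   0   0  0  3    -2 ]
R4 := 1/3·R4
  [ 1  -9   8  0  0     3 ]
  [ 0   1  -1  0  0  -1/3 ]
  [ 0   0   0  1  0    -1 ]
  [ 0   0   0  0  1  -2/3 ]
R1 := R1 + 9·R2
  [ 1  0  -1  0  0     0 ]
  [ 0  1  -1  0  0  -1/3 ]
  [ 0  0   0  1  0    -1 ]
  [ 0  0   0  0  1  -2/3 ]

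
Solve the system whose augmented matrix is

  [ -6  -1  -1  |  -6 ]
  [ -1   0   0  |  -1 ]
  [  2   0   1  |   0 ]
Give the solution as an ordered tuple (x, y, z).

ρ1 := -1/6·ρ1
  [  1  1/6  1/6  |   1 ]
  [ -1    0    0  |  -1 ]
  [  2    0    1  |   0 ]
ρ2 := ρ2 + ρ1
  [ 1  1/6  1/6  |  1 ]
  [ 0  1/6  1/6  |  0 ]
  [ 2    0    1  |  0 ]
ρ3 := ρ3 − 2·ρ1
  [ 1   1/6  1/6  |   1 ]
  [ 0   1/6  1/6  |   0 ]
  [ 0  -1/3  2/3  |  -2 ]
ρ2 := 6·ρ2
  [ 1   1/6  1/6  |   1 ]
  [ 0     1    1  |   0 ]
  [ 0  -1/3  2/3  |  -2 ]
ρ3 := ρ3 + 1/3·ρ2
  [ 1  1/6  1/6  |   1 ]
  [ 0    1    1  |   0 ]
  [ 0    0    1  |  -2 ]
ρ2 := ρ2 − ρ3
  [ 1  1/6  1/6  |   1 ]
  [ 0    1    0  |   2 ]
  [ 0    0    1  |  -2 ]
ρ1 := ρ1 − 1/6·ρ3
  [ 1  1/6  0  |  4/3 ]
  [ 0    1  0  |    2 ]
  [ 0    0  1  |   -2 ]
ρ1 := ρ1 − 1/6·ρ2
  [ 1  0  0  |   1 ]
  [ 0  1  0  |   2 ]
  [ 0  0  1  |  -2 ]
Reading off the last column: x = 1, y = 2, z = -2.

(1, 2, -2)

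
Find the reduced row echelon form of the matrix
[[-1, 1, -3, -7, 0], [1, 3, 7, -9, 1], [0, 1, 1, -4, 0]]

R1 -> -1·R1
  [ 1  -1  3   7  0 ]
  [ 1   3  7  -9  1 ]
  [ 0   1  1  -4  0 ]
R2 -> R2 − R1
  [ 1  -1  3    7  0 ]
  [ 0   4  4  -16  1 ]
  [ 0   1  1   -4  0 ]
R2 -> 1/4·R2
  [ 1  -1  3   7    0 ]
  [ 0   1  1  -4  1/4 ]
  [ 0   1  1  -4    0 ]
R3 -> R3 − R2
  [ 1  -1  3   7     0 ]
  [ 0   1  1  -4   1/4 ]
  [ 0   0  0   0  -1/4 ]
R3 -> -4·R3
  [ 1  -1  3   7    0 ]
  [ 0   1  1  -4  1/4 ]
  [ 0   0  0   0    1 ]
R2 -> R2 − 1/4·R3
  [ 1  -1  3   7  0 ]
  [ 0   1  1  -4  0 ]
  [ 0   0  0   0  1 ]
R1 -> R1 + R2
  [ 1  0  4   3  0 ]
  [ 0  1  1  -4  0 ]
  [ 0  0  0   0  1 ]

[[1, 0, 4, 3, 0], [0, 1, 1, -4, 0], [0, 0, 0, 0, 1]]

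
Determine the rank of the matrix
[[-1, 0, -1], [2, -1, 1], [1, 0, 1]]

rank = 2

r1 ← -1·r1
  [ 1   0  1 ]
  [ 2  -1  1 ]
  [ 1   0  1 ]
r2 ← r2 − 2·r1
  [ 1   0   1 ]
  [ 0  -1  -1 ]
  [ 1   0   1 ]
r3 ← r3 − r1
  [ 1   0   1 ]
  [ 0  -1  -1 ]
  [ 0   0   0 ]
r2 ← -1·r2
  [ 1  0  1 ]
  [ 0  1  1 ]
  [ 0  0  0 ]
The reduced form has 2 nonzero rows.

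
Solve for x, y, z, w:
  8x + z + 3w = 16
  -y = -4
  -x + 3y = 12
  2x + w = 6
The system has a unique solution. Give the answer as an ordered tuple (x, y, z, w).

(0, 4, -2, 6)

Form the augmented matrix and row-reduce:
  [  8   0  1  3  |  16 ]
  [  0  -1  0  0  |  -4 ]
  [ -1   3  0  0  |  12 ]
  [  2   0  0  1  |   6 ]
ρ1 → 1/8·ρ1
  [  1   0  1/8  3/8  |   2 ]
  [  0  -1    0    0  |  -4 ]
  [ -1   3    0    0  |  12 ]
  [  2   0    0    1  |   6 ]
ρ3 → ρ3 + ρ1
  [ 1   0  1/8  3/8  |   2 ]
  [ 0  -1    0    0  |  -4 ]
  [ 0   3  1/8  3/8  |  14 ]
  [ 2   0    0    1  |   6 ]
ρ4 → ρ4 − 2·ρ1
  [ 1   0   1/8  3/8  |   2 ]
  [ 0  -1     0    0  |  -4 ]
  [ 0   3   1/8  3/8  |  14 ]
  [ 0   0  -1/4  1/4  |   2 ]
ρ2 → -1·ρ2
  [ 1  0   1/8  3/8  |   2 ]
  [ 0  1     0    0  |   4 ]
  [ 0  3   1/8  3/8  |  14 ]
  [ 0  0  -1/4  1/4  |   2 ]
ρ3 → ρ3 − 3·ρ2
  [ 1  0   1/8  3/8  |  2 ]
  [ 0  1     0    0  |  4 ]
  [ 0  0   1/8  3/8  |  2 ]
  [ 0  0  -1/4  1/4  |  2 ]
ρ3 → 8·ρ3
  [ 1  0   1/8  3/8  |   2 ]
  [ 0  1     0    0  |   4 ]
  [ 0  0     1    3  |  16 ]
  [ 0  0  -1/4  1/4  |   2 ]
ρ4 → ρ4 + 1/4·ρ3
  [ 1  0  1/8  3/8  |   2 ]
  [ 0  1    0    0  |   4 ]
  [ 0  0    1    3  |  16 ]
  [ 0  0    0    1  |   6 ]
ρ3 → ρ3 − 3·ρ4
  [ 1  0  1/8  3/8  |   2 ]
  [ 0  1    0    0  |   4 ]
  [ 0  0    1    0  |  -2 ]
  [ 0  0    0    1  |   6 ]
ρ1 → ρ1 − 3/8·ρ4
  [ 1  0  1/8  0  |  -1/4 ]
  [ 0  1    0  0  |     4 ]
  [ 0  0    1  0  |    -2 ]
  [ 0  0    0  1  |     6 ]
ρ1 → ρ1 − 1/8·ρ3
  [ 1  0  0  0  |   0 ]
  [ 0  1  0  0  |   4 ]
  [ 0  0  1  0  |  -2 ]
  [ 0  0  0  1  |   6 ]
Reading off the last column: x = 0, y = 4, z = -2, w = 6.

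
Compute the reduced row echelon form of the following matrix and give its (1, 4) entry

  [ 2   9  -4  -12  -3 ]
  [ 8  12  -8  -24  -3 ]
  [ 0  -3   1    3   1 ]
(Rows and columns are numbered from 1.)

-3/2

Multiply ρ1 by 1/2.
  [ 1  9/2  -2   -6  -3/2 ]
  [ 8   12  -8  -24    -3 ]
  [ 0   -3   1    3     1 ]
Subtract 8 times ρ1 from ρ2.
  [ 1  9/2  -2  -6  -3/2 ]
  [ 0  -24   8  24     9 ]
  [ 0   -3   1   3     1 ]
Multiply ρ2 by -1/24.
  [ 1  9/2    -2  -6  -3/2 ]
  [ 0    1  -1/3  -1  -3/8 ]
  [ 0   -3     1   3     1 ]
Add 3 times ρ2 to ρ3.
  [ 1  9/2    -2  -6  -3/2 ]
  [ 0    1  -1/3  -1  -3/8 ]
  [ 0    0     0   0  -1/8 ]
Multiply ρ3 by -8.
  [ 1  9/2    -2  -6  -3/2 ]
  [ 0    1  -1/3  -1  -3/8 ]
  [ 0    0     0   0     1 ]
Add 3/8 times ρ3 to ρ2.
  [ 1  9/2    -2  -6  -3/2 ]
  [ 0    1  -1/3  -1     0 ]
  [ 0    0     0   0     1 ]
Add 3/2 times ρ3 to ρ1.
  [ 1  9/2    -2  -6  0 ]
  [ 0    1  -1/3  -1  0 ]
  [ 0    0     0   0  1 ]
Subtract 9/2 times ρ2 from ρ1.
  [ 1  0  -1/2  -3/2  0 ]
  [ 0  1  -1/3    -1  0 ]
  [ 0  0     0     0  1 ]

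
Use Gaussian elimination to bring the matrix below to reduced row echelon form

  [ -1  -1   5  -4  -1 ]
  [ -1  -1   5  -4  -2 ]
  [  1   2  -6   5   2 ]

[[1, 0, -4, 3, 0], [0, 1, -1, 1, 0], [0, 0, 0, 0, 1]]

r1 → -1·r1
  [  1   1  -5   4   1 ]
  [ -1  -1   5  -4  -2 ]
  [  1   2  -6   5   2 ]
r2 → r2 + r1
  [ 1  1  -5  4   1 ]
  [ 0  0   0  0  -1 ]
  [ 1  2  -6  5   2 ]
r3 → r3 − r1
  [ 1  1  -5  4   1 ]
  [ 0  0   0  0  -1 ]
  [ 0  1  -1  1   1 ]
r2 <-> r3
  [ 1  1  -5  4   1 ]
  [ 0  1  -1  1   1 ]
  [ 0  0   0  0  -1 ]
r3 → -1·r3
  [ 1  1  -5  4  1 ]
  [ 0  1  -1  1  1 ]
  [ 0  0   0  0  1 ]
r2 → r2 − r3
  [ 1  1  -5  4  1 ]
  [ 0  1  -1  1  0 ]
  [ 0  0   0  0  1 ]
r1 → r1 − r3
  [ 1  1  -5  4  0 ]
  [ 0  1  -1  1  0 ]
  [ 0  0   0  0  1 ]
r1 → r1 − r2
  [ 1  0  -4  3  0 ]
  [ 0  1  -1  1  0 ]
  [ 0  0   0  0  1 ]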